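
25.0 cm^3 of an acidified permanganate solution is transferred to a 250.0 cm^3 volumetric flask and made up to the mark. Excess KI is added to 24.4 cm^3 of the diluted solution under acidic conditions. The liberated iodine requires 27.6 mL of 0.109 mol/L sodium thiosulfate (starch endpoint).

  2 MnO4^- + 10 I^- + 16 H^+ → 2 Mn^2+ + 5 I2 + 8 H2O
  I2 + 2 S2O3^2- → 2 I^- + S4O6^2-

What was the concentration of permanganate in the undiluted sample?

n(S2O3^2-) = 0.0276 × 0.109 = 3.01 × 10^-3 mol
n(I2) = n(S2O3^2-)/2 = 1.50 × 10^-3 mol
From the 2:5 ratio, n(MnO4^-) in the aliquot = 2/5 × 1.50 × 10^-3 = 6.02 × 10^-4 mol
[MnO4^-]_dilute = 6.02 × 10^-4 / 0.0244 = 0.0247 mol/L
[MnO4^-]_original = 0.0247 × 250.0/25.0 = 0.247 mol/L

0.247 mol/L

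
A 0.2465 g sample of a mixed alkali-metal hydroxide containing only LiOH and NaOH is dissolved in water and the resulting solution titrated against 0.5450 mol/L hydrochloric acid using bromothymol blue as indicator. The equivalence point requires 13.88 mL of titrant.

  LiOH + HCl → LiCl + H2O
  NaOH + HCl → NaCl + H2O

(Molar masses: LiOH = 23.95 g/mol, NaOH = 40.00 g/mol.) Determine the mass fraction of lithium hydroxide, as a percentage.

33.95 %

n(HCl) = 0.01388 × 0.5450 = 7.565 × 10^-3 mol
Let x = n(LiOH), y = n(NaOH).
Titrant: 1x + 1y = 7.565 × 10^-3;  mass: 23.95x + 40.00y = 0.2465
Solving, x = 3.494 × 10^-3 mol, y = 4.070 × 10^-3 mol
mass of LiOH = 3.494 × 10^-3 × 23.95 = 0.08369 g
% LiOH = 0.08369 / 0.2465 × 100 = 33.95 %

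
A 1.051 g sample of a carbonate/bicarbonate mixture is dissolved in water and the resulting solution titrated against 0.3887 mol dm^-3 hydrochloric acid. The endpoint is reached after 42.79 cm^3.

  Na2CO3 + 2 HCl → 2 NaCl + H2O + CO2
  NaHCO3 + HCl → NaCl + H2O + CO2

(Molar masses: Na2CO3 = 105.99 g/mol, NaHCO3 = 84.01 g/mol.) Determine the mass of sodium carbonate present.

n(HCl) = 0.04279 × 0.3887 = 0.01663 mol
Let x = n(Na2CO3), y = n(NaHCO3).
Titrant: 2x + 1y = 0.01663;  mass: 105.99x + 84.01y = 1.051
Solving, x = 5.583 × 10^-3 mol, y = 5.467 × 10^-3 mol
mass of Na2CO3 = 5.583 × 10^-3 × 105.99 = 0.5917 g

0.5917 g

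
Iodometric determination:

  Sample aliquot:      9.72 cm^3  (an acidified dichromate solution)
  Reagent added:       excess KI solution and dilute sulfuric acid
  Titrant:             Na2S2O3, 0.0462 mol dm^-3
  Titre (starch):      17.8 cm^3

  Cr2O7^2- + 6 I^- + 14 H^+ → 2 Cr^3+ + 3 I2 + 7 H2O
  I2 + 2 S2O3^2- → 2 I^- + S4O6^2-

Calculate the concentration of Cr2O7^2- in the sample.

0.0141 mol/L

n(S2O3^2-) = 0.0178 × 0.0462 = 8.22 × 10^-4 mol
n(I2) = n(S2O3^2-)/2 = 4.11 × 10^-4 mol
From the 1:3 ratio, n(Cr2O7^2-) in the aliquot = 1/3 × 4.11 × 10^-4 = 1.37 × 10^-4 mol
[Cr2O7^2-] = 1.37 × 10^-4 / 0.00972 = 0.0141 mol/L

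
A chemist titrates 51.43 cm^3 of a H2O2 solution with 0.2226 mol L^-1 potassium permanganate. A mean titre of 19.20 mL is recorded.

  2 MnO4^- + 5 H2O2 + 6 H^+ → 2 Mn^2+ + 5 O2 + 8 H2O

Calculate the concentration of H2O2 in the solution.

n(KMnO4) = 0.01920 L × 0.2226 mol/L = 4.274 × 10^-3 mol
From the 5:2 mole ratio, n(H2O2) = 5/2 × 4.274 × 10^-3 = 0.01068 mol
[H2O2] = 0.01068 mol / 0.05143 L = 0.2078 mol/L

0.2078 mol/L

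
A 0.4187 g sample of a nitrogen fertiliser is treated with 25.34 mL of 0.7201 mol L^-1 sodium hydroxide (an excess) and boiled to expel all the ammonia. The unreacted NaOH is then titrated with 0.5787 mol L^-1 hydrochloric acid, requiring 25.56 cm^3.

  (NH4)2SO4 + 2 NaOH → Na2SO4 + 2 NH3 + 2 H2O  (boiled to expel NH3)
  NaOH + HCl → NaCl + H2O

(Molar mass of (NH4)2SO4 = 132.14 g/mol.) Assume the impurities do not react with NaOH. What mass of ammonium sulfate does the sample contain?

n(NaOH) added = 0.02534 × 0.7201 = 0.01825 mol
n(HCl) used in back-titration = 0.02556 × 0.5787 = 0.01479 mol
n(NaOH) left over = 0.01479 mol (1:1 ratio)
n(NaOH) consumed by analyte = 0.01825 − 0.01479 = 3.456 × 10^-3 mol
From the 1:2 ratio, n((NH4)2SO4) = 1/2 × 3.456 × 10^-3 = 1.728 × 10^-3 mol
mass of (NH4)2SO4 = 1.728 × 10^-3 × 132.14 = 0.2283 g

0.2283 g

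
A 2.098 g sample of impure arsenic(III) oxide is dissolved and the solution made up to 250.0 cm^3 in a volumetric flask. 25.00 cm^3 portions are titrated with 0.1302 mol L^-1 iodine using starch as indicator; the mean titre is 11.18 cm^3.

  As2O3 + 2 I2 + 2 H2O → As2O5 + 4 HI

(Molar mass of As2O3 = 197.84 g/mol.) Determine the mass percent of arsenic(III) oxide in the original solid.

n(I2) per titration = 0.01118 × 0.1302 = 1.456 × 10^-3 mol
From the 1:2 ratio, n(As2O3) in each aliquot = 1/2 × 1.456 × 10^-3 = 7.278 × 10^-4 mol
n(As2O3) in the whole flask = 7.278 × 10^-4 × 250.0/25.00 = 7.278 × 10^-3 mol
mass of As2O3 = 7.278 × 10^-3 × 197.84 = 1.440 g
% As2O3 = 1.440 / 2.098 × 100 = 68.63 %

68.63 %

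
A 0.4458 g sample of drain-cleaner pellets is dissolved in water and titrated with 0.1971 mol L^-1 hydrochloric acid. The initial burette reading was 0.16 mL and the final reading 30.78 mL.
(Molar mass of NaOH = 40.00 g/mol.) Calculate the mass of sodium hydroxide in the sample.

0.2414 g

NaOH + HCl → NaCl + H2O
n(HCl) = 0.03062 L × 0.1971 mol/L = 6.035 × 10^-3 mol
n(NaOH) = 6.035 × 10^-3 mol (1:1 ratio)
mass of NaOH = 6.035 × 10^-3 × 40.00 g/mol = 0.2414 g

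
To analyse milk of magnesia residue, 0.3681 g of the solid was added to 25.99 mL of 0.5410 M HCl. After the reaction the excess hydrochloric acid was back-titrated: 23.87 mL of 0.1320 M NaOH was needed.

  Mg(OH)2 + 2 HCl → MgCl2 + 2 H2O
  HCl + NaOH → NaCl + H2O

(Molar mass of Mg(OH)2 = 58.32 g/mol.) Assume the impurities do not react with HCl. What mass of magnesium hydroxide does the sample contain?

n(HCl) added = 0.02599 × 0.5410 = 0.01406 mol
n(NaOH) used in back-titration = 0.02387 × 0.1320 = 3.151 × 10^-3 mol
n(HCl) left over = 3.151 × 10^-3 mol (1:1 ratio)
n(HCl) consumed by analyte = 0.01406 − 3.151 × 10^-3 = 0.01091 mol
From the 1:2 ratio, n(Mg(OH)2) = 1/2 × 0.01091 = 5.455 × 10^-3 mol
mass of Mg(OH)2 = 5.455 × 10^-3 × 58.32 = 0.3181 g

0.3181 g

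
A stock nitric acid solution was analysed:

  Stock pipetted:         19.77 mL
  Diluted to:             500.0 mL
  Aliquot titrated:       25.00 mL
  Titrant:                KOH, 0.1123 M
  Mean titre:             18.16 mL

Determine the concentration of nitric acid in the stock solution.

HNO3 + KOH → KNO3 + H2O
n(KOH) = 0.01816 × 0.1123 = 2.039 × 10^-3 mol
n(HNO3) in the aliquot = 2.039 × 10^-3 mol (1:1 ratio)
[HNO3]_dilute = 2.039 × 10^-3 / 0.02500 = 0.08157 mol/L
Dilution factor = 500.0 / 19.77 = 25.29
[HNO3]_stock = 0.08157 × 25.29 = 2.063 mol/L

2.063 M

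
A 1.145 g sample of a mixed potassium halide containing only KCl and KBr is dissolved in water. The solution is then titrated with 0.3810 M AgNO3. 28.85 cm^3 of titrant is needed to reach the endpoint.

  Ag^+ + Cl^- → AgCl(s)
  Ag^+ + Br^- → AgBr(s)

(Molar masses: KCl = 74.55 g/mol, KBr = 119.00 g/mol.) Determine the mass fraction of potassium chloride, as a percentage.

23.88 %

n(AgNO3) = 0.02885 × 0.3810 = 0.01099 mol
Let x = n(KCl), y = n(KBr).
Titrant: 1x + 1y = 0.01099;  mass: 74.55x + 119.00y = 1.145
Solving, x = 3.668 × 10^-3 mol, y = 7.324 × 10^-3 mol
mass of KCl = 3.668 × 10^-3 × 74.55 = 0.2734 g
% KCl = 0.2734 / 1.145 × 100 = 23.88 %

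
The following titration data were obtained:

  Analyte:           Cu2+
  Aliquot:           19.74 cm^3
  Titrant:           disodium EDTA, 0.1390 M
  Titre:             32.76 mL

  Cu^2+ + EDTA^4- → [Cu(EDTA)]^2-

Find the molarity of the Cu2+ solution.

0.2307 M

n(EDTA) = 0.03276 L × 0.1390 mol/L = 4.554 × 10^-3 mol
n(Cu2+) = 4.554 × 10^-3 mol (1:1 mole ratio)
[Cu2+] = 4.554 × 10^-3 mol / 0.01974 L = 0.2307 mol/L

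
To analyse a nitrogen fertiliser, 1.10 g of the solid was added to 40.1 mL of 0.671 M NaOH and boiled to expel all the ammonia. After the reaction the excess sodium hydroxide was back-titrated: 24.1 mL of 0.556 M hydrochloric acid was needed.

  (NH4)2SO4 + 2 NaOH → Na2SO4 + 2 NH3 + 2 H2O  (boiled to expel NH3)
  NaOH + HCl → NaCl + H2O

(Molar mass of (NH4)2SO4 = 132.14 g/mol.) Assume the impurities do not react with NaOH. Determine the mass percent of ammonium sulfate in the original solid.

81.1 %

n(NaOH) added = 0.0401 × 0.671 = 0.0269 mol
n(HCl) used in back-titration = 0.0241 × 0.556 = 0.0134 mol
n(NaOH) left over = 0.0134 mol (1:1 ratio)
n(NaOH) consumed by analyte = 0.0269 − 0.0134 = 0.0135 mol
From the 1:2 ratio, n((NH4)2SO4) = 1/2 × 0.0135 = 6.75 × 10^-3 mol
mass of (NH4)2SO4 = 6.75 × 10^-3 × 132.14 = 0.892 g
% (NH4)2SO4 = 0.892 / 1.10 × 100 = 81.1 %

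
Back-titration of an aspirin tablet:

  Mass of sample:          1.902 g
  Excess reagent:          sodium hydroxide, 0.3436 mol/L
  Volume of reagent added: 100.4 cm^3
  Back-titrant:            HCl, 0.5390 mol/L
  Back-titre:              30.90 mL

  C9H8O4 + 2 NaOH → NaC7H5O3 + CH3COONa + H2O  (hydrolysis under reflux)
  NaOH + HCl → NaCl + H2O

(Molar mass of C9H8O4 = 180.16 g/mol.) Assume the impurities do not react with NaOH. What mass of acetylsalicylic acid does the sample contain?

n(NaOH) added = 0.1004 × 0.3436 = 0.03450 mol
n(HCl) used in back-titration = 0.03090 × 0.5390 = 0.01666 mol
n(NaOH) left over = 0.01666 mol (1:1 ratio)
n(NaOH) consumed by analyte = 0.03450 − 0.01666 = 0.01784 mol
From the 1:2 ratio, n(C9H8O4) = 1/2 × 0.01784 = 8.921 × 10^-3 mol
mass of C9H8O4 = 8.921 × 10^-3 × 180.16 = 1.607 g

1.607 g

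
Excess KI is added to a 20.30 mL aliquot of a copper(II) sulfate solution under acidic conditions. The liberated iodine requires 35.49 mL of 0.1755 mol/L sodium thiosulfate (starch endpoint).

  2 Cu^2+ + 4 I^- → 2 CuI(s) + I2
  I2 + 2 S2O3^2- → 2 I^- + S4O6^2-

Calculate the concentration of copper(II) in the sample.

0.3068 mol/L

n(S2O3^2-) = 0.03549 × 0.1755 = 6.228 × 10^-3 mol
n(I2) = n(S2O3^2-)/2 = 3.114 × 10^-3 mol
From the 2:1 ratio, n(Cu2+) in the aliquot = 2/1 × 3.114 × 10^-3 = 6.228 × 10^-3 mol
[Cu2+] = 6.228 × 10^-3 / 0.02030 = 0.3068 mol/L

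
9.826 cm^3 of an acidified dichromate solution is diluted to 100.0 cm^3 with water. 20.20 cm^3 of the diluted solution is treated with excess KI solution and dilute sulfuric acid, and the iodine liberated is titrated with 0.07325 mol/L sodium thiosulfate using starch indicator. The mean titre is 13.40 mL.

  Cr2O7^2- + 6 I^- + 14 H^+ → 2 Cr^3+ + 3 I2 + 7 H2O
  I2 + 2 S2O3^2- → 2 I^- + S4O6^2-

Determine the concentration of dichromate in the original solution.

n(S2O3^2-) = 0.01340 × 0.07325 = 9.815 × 10^-4 mol
n(I2) = n(S2O3^2-)/2 = 4.908 × 10^-4 mol
From the 1:3 ratio, n(Cr2O7^2-) in the aliquot = 1/3 × 4.908 × 10^-4 = 1.636 × 10^-4 mol
[Cr2O7^2-]_dilute = 1.636 × 10^-4 / 0.02020 = 0.008099 mol/L
[Cr2O7^2-]_original = 0.008099 × 100.0/9.826 = 0.08242 mol/L

0.08242 mol/L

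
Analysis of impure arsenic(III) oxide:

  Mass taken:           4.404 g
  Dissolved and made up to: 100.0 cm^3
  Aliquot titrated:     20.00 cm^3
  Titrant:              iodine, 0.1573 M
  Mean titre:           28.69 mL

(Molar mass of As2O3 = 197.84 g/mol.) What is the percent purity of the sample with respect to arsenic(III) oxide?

50.68 %

As2O3 + 2 I2 + 2 H2O → As2O5 + 4 HI
n(I2) per titration = 0.02869 × 0.1573 = 4.513 × 10^-3 mol
From the 1:2 ratio, n(As2O3) in each aliquot = 1/2 × 4.513 × 10^-3 = 2.256 × 10^-3 mol
n(As2O3) in the whole flask = 2.256 × 10^-3 × 100.0/20.00 = 0.01128 mol
mass of As2O3 = 0.01128 × 197.84 = 2.232 g
% As2O3 = 2.232 / 4.404 × 100 = 50.68 %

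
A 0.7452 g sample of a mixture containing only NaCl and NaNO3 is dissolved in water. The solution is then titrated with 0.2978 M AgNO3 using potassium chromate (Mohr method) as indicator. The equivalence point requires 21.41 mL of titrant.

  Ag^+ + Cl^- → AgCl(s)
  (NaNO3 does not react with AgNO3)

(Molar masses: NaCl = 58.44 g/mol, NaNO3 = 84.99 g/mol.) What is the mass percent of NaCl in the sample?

n(AgNO3) = 0.02141 × 0.2978 = 6.376 × 10^-3 mol
Let x = n(NaCl), y = n(NaNO3).
Titrant: 1x = 6.376 × 10^-3;  mass: 58.44x + 84.99y = 0.7452
Solving, x = 6.376 × 10^-3 mol, y = 4.384 × 10^-3 mol
mass of NaCl = 6.376 × 10^-3 × 58.44 = 0.3726 g
% NaCl = 0.3726 / 0.7452 × 100 = 50.00 %

50.00 %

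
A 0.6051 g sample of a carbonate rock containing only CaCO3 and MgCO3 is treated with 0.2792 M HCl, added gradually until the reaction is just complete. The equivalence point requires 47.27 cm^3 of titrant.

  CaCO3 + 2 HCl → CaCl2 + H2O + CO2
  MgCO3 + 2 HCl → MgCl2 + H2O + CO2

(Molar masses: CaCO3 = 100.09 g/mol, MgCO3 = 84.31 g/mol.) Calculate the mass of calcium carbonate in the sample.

n(HCl) = 0.04727 × 0.2792 = 0.01320 mol
Let x = n(CaCO3), y = n(MgCO3).
Titrant: 2x + 2y = 0.01320;  mass: 100.09x + 84.31y = 0.6051
Solving, x = 3.089 × 10^-3 mol, y = 3.510 × 10^-3 mol
mass of CaCO3 = 3.089 × 10^-3 × 100.09 = 0.3092 g

0.3092 g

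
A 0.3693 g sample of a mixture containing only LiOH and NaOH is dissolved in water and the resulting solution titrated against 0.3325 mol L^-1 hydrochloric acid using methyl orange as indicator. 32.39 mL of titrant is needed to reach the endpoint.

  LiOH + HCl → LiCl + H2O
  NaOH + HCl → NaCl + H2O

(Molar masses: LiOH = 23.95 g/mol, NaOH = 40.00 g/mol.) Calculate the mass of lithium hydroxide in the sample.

n(HCl) = 0.03239 × 0.3325 = 0.01077 mol
Let x = n(LiOH), y = n(NaOH).
Titrant: 1x + 1y = 0.01077;  mass: 23.95x + 40.00y = 0.3693
Solving, x = 3.831 × 10^-3 mol, y = 6.939 × 10^-3 mol
mass of LiOH = 3.831 × 10^-3 × 23.95 = 0.09175 g

0.09175 g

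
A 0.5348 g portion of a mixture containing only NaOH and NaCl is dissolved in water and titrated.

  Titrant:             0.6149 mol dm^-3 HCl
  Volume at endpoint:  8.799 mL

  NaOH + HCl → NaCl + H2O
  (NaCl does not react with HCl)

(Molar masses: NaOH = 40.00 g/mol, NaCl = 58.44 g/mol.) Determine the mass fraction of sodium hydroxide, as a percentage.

n(HCl) = 0.008799 × 0.6149 = 5.411 × 10^-3 mol
Let x = n(NaOH), y = n(NaCl).
Titrant: 1x = 5.411 × 10^-3;  mass: 40.00x + 58.44y = 0.5348
Solving, x = 5.411 × 10^-3 mol, y = 5.448 × 10^-3 mol
mass of NaOH = 5.411 × 10^-3 × 40.00 = 0.2164 g
% NaOH = 0.2164 / 0.5348 × 100 = 40.47 %

40.47 %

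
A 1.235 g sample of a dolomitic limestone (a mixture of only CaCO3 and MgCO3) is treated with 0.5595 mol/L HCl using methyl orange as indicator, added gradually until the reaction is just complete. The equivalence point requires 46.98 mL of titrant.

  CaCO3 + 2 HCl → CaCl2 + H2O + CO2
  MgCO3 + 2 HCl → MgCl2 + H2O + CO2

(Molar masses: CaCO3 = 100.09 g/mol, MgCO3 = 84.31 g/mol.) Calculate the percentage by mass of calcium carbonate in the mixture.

n(HCl) = 0.04698 × 0.5595 = 0.02629 mol
Let x = n(CaCO3), y = n(MgCO3).
Titrant: 2x + 2y = 0.02629;  mass: 100.09x + 84.31y = 1.235
Solving, x = 8.045 × 10^-3 mol, y = 5.098 × 10^-3 mol
mass of CaCO3 = 8.045 × 10^-3 × 100.09 = 0.8052 g
% CaCO3 = 0.8052 / 1.235 × 100 = 65.20 %

65.20 %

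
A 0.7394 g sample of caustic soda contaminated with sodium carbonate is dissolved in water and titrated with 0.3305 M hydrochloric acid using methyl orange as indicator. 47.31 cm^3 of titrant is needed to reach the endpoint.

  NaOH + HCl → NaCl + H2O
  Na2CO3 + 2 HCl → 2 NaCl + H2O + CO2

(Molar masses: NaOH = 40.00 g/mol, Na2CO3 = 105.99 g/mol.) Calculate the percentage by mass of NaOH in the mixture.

37.15 %

n(HCl) = 0.04731 × 0.3305 = 0.01564 mol
Let x = n(NaOH), y = n(Na2CO3).
Titrant: 1x + 2y = 0.01564;  mass: 40.00x + 105.99y = 0.7394
Solving, x = 6.866 × 10^-3 mol, y = 4.385 × 10^-3 mol
mass of NaOH = 6.866 × 10^-3 × 40.00 = 0.2747 g
% NaOH = 0.2747 / 0.7394 × 100 = 37.15 %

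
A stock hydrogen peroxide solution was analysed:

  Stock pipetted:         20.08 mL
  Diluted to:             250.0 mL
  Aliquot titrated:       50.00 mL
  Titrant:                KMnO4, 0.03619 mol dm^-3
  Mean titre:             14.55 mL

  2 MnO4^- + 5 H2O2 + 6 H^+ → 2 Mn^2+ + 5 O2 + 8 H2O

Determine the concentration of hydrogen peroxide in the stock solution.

n(KMnO4) = 0.01455 × 0.03619 = 5.266 × 10^-4 mol
From the 5:2 ratio, n(H2O2) in the aliquot = 5/2 × 5.266 × 10^-4 = 1.316 × 10^-3 mol
[H2O2]_dilute = 1.316 × 10^-3 / 0.05000 = 0.02633 mol/L
Dilution factor = 250.0 / 20.08 = 12.45
[H2O2]_stock = 0.02633 × 12.45 = 0.3278 mol/L

0.3278 mol/L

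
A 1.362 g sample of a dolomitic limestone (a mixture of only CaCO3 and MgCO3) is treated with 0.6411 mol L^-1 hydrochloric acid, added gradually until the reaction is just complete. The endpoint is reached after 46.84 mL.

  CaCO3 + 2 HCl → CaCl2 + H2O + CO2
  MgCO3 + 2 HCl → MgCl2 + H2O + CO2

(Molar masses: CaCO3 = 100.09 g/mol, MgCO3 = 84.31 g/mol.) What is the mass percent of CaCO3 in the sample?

n(HCl) = 0.04684 × 0.6411 = 0.03003 mol
Let x = n(CaCO3), y = n(MgCO3).
Titrant: 2x + 2y = 0.03003;  mass: 100.09x + 84.31y = 1.362
Solving, x = 6.091 × 10^-3 mol, y = 8.923 × 10^-3 mol
mass of CaCO3 = 6.091 × 10^-3 × 100.09 = 0.6097 g
% CaCO3 = 0.6097 / 1.362 × 100 = 44.76 %

44.76 %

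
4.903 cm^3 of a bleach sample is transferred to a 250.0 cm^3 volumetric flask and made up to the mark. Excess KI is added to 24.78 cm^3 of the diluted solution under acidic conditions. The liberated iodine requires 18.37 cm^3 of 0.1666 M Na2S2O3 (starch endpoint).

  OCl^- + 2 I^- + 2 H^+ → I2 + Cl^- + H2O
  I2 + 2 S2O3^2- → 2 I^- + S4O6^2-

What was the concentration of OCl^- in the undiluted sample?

n(S2O3^2-) = 0.01837 × 0.1666 = 3.060 × 10^-3 mol
n(I2) = n(S2O3^2-)/2 = 1.530 × 10^-3 mol
n(OCl^-) in the aliquot = 1.530 × 10^-3 mol (1:1 ratio)
[OCl^-]_dilute = 1.530 × 10^-3 / 0.02478 = 0.06175 mol/L
[OCl^-]_original = 0.06175 × 250.0/4.903 = 3.149 mol/L

3.149 M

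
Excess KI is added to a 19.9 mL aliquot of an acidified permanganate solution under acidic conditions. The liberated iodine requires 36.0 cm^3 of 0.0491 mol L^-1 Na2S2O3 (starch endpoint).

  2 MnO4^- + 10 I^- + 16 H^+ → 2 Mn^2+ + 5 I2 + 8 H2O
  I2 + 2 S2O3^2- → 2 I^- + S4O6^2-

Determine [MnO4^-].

0.0178 mol/L

n(S2O3^2-) = 0.0360 × 0.0491 = 1.77 × 10^-3 mol
n(I2) = n(S2O3^2-)/2 = 8.84 × 10^-4 mol
From the 2:5 ratio, n(MnO4^-) in the aliquot = 2/5 × 8.84 × 10^-4 = 3.54 × 10^-4 mol
[MnO4^-] = 3.54 × 10^-4 / 0.0199 = 0.0178 mol/L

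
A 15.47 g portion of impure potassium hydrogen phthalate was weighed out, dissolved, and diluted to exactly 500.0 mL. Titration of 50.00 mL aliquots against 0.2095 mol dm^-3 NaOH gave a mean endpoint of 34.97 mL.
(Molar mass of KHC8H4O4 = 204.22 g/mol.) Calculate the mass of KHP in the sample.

14.96 g

KHC8H4O4 + NaOH → KNaC8H4O4 + H2O
n(NaOH) per titration = 0.03497 × 0.2095 = 7.326 × 10^-3 mol
n(KHC8H4O4) in each aliquot = 7.326 × 10^-3 mol (1:1 ratio)
n(KHC8H4O4) in the whole flask = 7.326 × 10^-3 × 500.0/50.00 = 0.07326 mol
mass of KHC8H4O4 = 0.07326 × 204.22 = 14.96 g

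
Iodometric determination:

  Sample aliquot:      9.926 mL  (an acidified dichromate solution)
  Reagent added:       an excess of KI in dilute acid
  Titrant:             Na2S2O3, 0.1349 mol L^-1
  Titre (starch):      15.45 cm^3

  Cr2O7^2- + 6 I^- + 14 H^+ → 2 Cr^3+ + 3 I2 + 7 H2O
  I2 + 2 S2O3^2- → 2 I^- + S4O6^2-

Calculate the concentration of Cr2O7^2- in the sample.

n(S2O3^2-) = 0.01545 × 0.1349 = 2.084 × 10^-3 mol
n(I2) = n(S2O3^2-)/2 = 1.042 × 10^-3 mol
From the 1:3 ratio, n(Cr2O7^2-) in the aliquot = 1/3 × 1.042 × 10^-3 = 3.474 × 10^-4 mol
[Cr2O7^2-] = 3.474 × 10^-4 / 0.009926 = 0.03500 mol/L

0.03500 mol/L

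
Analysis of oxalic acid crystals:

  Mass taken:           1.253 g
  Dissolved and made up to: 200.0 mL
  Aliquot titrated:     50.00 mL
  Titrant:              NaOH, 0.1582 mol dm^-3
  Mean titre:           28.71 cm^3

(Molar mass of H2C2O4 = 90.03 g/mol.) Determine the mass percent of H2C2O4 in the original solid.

H2C2O4 + 2 NaOH → Na2C2O4 + 2 H2O
n(NaOH) per titration = 0.02871 × 0.1582 = 4.542 × 10^-3 mol
From the 1:2 ratio, n(H2C2O4) in each aliquot = 1/2 × 4.542 × 10^-3 = 2.271 × 10^-3 mol
n(H2C2O4) in the whole flask = 2.271 × 10^-3 × 200.0/50.00 = 9.084 × 10^-3 mol
mass of H2C2O4 = 9.084 × 10^-3 × 90.03 = 0.8178 g
% H2C2O4 = 0.8178 / 1.253 × 100 = 65.27 %

65.27 %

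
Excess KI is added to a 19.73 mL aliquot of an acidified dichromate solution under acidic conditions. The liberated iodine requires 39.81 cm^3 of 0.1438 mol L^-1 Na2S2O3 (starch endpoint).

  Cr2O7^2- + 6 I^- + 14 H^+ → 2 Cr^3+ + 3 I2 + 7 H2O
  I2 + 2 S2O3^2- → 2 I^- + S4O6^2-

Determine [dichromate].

0.04836 mol/L

n(S2O3^2-) = 0.03981 × 0.1438 = 5.725 × 10^-3 mol
n(I2) = n(S2O3^2-)/2 = 2.862 × 10^-3 mol
From the 1:3 ratio, n(Cr2O7^2-) in the aliquot = 1/3 × 2.862 × 10^-3 = 9.541 × 10^-4 mol
[Cr2O7^2-] = 9.541 × 10^-4 / 0.01973 = 0.04836 mol/L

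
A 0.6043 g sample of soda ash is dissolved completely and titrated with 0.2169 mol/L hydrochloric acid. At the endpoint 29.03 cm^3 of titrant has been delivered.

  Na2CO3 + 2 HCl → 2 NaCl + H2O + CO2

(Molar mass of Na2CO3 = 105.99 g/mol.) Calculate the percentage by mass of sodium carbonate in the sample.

55.22 %

n(HCl) = 0.02903 L × 0.2169 mol/L = 6.297 × 10^-3 mol
From the 1:2 ratio, n(Na2CO3) = 1/2 × 6.297 × 10^-3 = 3.148 × 10^-3 mol
mass of Na2CO3 = 3.148 × 10^-3 × 105.99 g/mol = 0.3337 g
% Na2CO3 = 0.3337 / 0.6043 × 100 = 55.22 %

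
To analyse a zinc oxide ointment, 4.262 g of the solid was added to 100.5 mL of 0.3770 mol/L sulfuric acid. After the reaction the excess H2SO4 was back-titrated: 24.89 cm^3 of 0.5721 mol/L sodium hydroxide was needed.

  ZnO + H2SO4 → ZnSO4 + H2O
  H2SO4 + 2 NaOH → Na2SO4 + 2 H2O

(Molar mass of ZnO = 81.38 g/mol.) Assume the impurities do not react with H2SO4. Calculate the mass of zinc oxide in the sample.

2.504 g

n(H2SO4) added = 0.1005 × 0.3770 = 0.03789 mol
n(NaOH) used in back-titration = 0.02489 × 0.5721 = 0.01424 mol
From the 1:2 ratio, n(H2SO4) left over = 1/2 × 0.01424 = 7.120 × 10^-3 mol
n(H2SO4) consumed by analyte = 0.03789 − 7.120 × 10^-3 = 0.03077 mol
n(ZnO) = 0.03077 mol (1:1 ratio)
mass of ZnO = 0.03077 × 81.38 = 2.504 g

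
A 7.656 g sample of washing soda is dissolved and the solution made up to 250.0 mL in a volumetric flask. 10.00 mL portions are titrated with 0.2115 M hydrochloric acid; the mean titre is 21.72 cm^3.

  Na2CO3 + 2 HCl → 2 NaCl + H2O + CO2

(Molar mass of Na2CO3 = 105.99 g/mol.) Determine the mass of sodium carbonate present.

n(HCl) per titration = 0.02172 × 0.2115 = 4.594 × 10^-3 mol
From the 1:2 ratio, n(Na2CO3) in each aliquot = 1/2 × 4.594 × 10^-3 = 2.297 × 10^-3 mol
n(Na2CO3) in the whole flask = 2.297 × 10^-3 × 250.0/10.00 = 0.05742 mol
mass of Na2CO3 = 0.05742 × 105.99 = 6.086 g

6.086 g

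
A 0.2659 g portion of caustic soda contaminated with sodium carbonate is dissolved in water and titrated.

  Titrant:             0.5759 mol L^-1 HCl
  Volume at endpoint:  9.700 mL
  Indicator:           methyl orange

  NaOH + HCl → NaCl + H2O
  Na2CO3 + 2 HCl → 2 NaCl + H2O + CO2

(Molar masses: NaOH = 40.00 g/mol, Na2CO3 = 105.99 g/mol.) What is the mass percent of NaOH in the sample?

n(HCl) = 0.009700 × 0.5759 = 5.586 × 10^-3 mol
Let x = n(NaOH), y = n(Na2CO3).
Titrant: 1x + 2y = 5.586 × 10^-3;  mass: 40.00x + 105.99y = 0.2659
Solving, x = 2.320 × 10^-3 mol, y = 1.633 × 10^-3 mol
mass of NaOH = 2.320 × 10^-3 × 40.00 = 0.09278 g
% NaOH = 0.09278 / 0.2659 × 100 = 34.89 %

34.89 %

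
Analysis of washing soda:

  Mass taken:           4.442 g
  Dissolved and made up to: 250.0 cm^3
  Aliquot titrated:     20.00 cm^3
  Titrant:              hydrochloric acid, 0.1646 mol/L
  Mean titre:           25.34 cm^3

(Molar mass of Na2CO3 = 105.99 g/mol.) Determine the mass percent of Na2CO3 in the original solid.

Na2CO3 + 2 HCl → 2 NaCl + H2O + CO2
n(HCl) per titration = 0.02534 × 0.1646 = 4.171 × 10^-3 mol
From the 1:2 ratio, n(Na2CO3) in each aliquot = 1/2 × 4.171 × 10^-3 = 2.085 × 10^-3 mol
n(Na2CO3) in the whole flask = 2.085 × 10^-3 × 250.0/20.00 = 0.02607 mol
mass of Na2CO3 = 0.02607 × 105.99 = 2.763 g
% Na2CO3 = 2.763 / 4.442 × 100 = 62.20 %

62.20 %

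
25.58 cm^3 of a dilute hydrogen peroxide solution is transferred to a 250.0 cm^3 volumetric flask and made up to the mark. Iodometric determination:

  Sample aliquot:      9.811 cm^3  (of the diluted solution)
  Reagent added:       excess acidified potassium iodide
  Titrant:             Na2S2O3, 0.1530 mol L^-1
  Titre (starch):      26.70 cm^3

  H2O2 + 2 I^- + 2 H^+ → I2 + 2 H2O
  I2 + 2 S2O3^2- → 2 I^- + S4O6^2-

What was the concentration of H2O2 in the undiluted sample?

n(S2O3^2-) = 0.02670 × 0.1530 = 4.085 × 10^-3 mol
n(I2) = n(S2O3^2-)/2 = 2.043 × 10^-3 mol
n(H2O2) in the aliquot = 2.043 × 10^-3 mol (1:1 ratio)
[H2O2]_dilute = 2.043 × 10^-3 / 0.009811 = 0.2082 mol/L
[H2O2]_original = 0.2082 × 250.0/25.58 = 2.035 mol/L

2.035 mol/L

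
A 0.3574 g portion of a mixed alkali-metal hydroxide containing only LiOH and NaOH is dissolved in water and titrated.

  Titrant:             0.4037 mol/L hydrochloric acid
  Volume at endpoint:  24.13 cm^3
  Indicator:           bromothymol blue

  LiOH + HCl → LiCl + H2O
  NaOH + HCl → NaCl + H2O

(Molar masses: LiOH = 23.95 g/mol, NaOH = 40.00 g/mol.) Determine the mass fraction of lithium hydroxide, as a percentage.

13.47 %

n(HCl) = 0.02413 × 0.4037 = 9.741 × 10^-3 mol
Let x = n(LiOH), y = n(NaOH).
Titrant: 1x + 1y = 9.741 × 10^-3;  mass: 23.95x + 40.00y = 0.3574
Solving, x = 2.009 × 10^-3 mol, y = 7.732 × 10^-3 mol
mass of LiOH = 2.009 × 10^-3 × 23.95 = 0.04813 g
% LiOH = 0.04813 / 0.3574 × 100 = 13.47 %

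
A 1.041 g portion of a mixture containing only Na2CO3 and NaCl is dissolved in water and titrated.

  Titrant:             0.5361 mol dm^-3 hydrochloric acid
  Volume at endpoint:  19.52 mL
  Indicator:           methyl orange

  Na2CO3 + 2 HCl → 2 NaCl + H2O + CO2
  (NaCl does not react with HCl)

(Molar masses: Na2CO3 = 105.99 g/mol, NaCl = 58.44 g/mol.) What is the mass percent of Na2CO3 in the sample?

n(HCl) = 0.01952 × 0.5361 = 0.01046 mol
Let x = n(Na2CO3), y = n(NaCl).
Titrant: 2x = 0.01046;  mass: 105.99x + 58.44y = 1.041
Solving, x = 5.232 × 10^-3 mol, y = 8.323 × 10^-3 mol
mass of Na2CO3 = 5.232 × 10^-3 × 105.99 = 0.5546 g
% Na2CO3 = 0.5546 / 1.041 × 100 = 53.27 %

53.27 %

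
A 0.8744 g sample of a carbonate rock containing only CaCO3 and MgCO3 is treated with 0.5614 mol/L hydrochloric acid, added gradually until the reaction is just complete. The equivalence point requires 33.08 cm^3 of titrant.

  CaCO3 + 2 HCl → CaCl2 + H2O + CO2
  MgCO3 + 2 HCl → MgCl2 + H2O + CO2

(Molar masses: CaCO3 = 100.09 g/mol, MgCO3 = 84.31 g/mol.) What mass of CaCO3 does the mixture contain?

n(HCl) = 0.03308 × 0.5614 = 0.01857 mol
Let x = n(CaCO3), y = n(MgCO3).
Titrant: 2x + 2y = 0.01857;  mass: 100.09x + 84.31y = 0.8744
Solving, x = 5.801 × 10^-3 mol, y = 3.485 × 10^-3 mol
mass of CaCO3 = 5.801 × 10^-3 × 100.09 = 0.5806 g

0.5806 g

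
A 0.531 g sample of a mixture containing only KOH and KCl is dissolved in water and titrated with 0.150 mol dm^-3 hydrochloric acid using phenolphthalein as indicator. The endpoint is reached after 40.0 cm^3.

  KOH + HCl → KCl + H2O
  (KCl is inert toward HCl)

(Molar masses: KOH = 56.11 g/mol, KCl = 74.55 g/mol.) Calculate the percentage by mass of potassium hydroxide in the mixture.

63.4 %

n(HCl) = 0.0400 × 0.150 = 6.00 × 10^-3 mol
Let x = n(KOH), y = n(KCl).
Titrant: 1x = 6.00 × 10^-3;  mass: 56.11x + 74.55y = 0.531
Solving, x = 6.00 × 10^-3 mol, y = 2.61 × 10^-3 mol
mass of KOH = 6.00 × 10^-3 × 56.11 = 0.337 g
% KOH = 0.337 / 0.531 × 100 = 63.4 %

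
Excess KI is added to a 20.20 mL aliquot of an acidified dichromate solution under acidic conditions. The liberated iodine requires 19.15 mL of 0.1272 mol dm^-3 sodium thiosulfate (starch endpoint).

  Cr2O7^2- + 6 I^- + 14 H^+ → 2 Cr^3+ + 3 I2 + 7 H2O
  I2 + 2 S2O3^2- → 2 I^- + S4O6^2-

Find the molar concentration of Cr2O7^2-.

n(S2O3^2-) = 0.01915 × 0.1272 = 2.436 × 10^-3 mol
n(I2) = n(S2O3^2-)/2 = 1.218 × 10^-3 mol
From the 1:3 ratio, n(Cr2O7^2-) in the aliquot = 1/3 × 1.218 × 10^-3 = 4.060 × 10^-4 mol
[Cr2O7^2-] = 4.060 × 10^-4 / 0.02020 = 0.02010 mol/L

0.02010 mol/L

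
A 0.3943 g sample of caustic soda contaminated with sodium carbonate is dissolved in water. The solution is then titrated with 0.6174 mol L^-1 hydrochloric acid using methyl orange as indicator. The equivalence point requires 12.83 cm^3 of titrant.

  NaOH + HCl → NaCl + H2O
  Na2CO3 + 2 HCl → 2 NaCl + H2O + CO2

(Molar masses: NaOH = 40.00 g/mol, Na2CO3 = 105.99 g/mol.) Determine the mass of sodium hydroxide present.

0.07845 g

n(HCl) = 0.01283 × 0.6174 = 7.921 × 10^-3 mol
Let x = n(NaOH), y = n(Na2CO3).
Titrant: 1x + 2y = 7.921 × 10^-3;  mass: 40.00x + 105.99y = 0.3943
Solving, x = 1.961 × 10^-3 mol, y = 2.980 × 10^-3 mol
mass of NaOH = 1.961 × 10^-3 × 40.00 = 0.07845 g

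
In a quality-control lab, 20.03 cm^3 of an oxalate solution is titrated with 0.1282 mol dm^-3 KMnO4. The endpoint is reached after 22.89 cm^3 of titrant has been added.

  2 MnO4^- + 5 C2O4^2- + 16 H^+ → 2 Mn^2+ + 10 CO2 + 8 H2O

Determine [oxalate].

n(KMnO4) = 0.02289 L × 0.1282 mol/L = 2.934 × 10^-3 mol
From the 5:2 mole ratio, n(C2O4^2-) = 5/2 × 2.934 × 10^-3 = 7.336 × 10^-3 mol
[C2O4^2-] = 7.336 × 10^-3 mol / 0.02003 L = 0.3663 mol/L

0.3663 mol/L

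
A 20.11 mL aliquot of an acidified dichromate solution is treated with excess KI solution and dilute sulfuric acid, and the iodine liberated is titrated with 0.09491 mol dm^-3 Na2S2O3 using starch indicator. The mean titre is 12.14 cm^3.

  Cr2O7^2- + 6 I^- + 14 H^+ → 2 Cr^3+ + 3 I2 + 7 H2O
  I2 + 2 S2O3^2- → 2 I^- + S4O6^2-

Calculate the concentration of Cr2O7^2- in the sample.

n(S2O3^2-) = 0.01214 × 0.09491 = 1.152 × 10^-3 mol
n(I2) = n(S2O3^2-)/2 = 5.761 × 10^-4 mol
From the 1:3 ratio, n(Cr2O7^2-) in the aliquot = 1/3 × 5.761 × 10^-4 = 1.920 × 10^-4 mol
[Cr2O7^2-] = 1.920 × 10^-4 / 0.02011 = 0.009549 mol/L

0.009549 mol/L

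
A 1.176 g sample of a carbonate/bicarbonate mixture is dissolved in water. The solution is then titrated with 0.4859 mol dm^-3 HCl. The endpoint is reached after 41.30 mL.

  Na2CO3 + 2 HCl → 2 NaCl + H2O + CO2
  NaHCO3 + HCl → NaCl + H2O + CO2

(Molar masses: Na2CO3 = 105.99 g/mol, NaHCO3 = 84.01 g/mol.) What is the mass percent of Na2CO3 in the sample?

74.08 %

n(HCl) = 0.04130 × 0.4859 = 0.02007 mol
Let x = n(Na2CO3), y = n(NaHCO3).
Titrant: 2x + 1y = 0.02007;  mass: 105.99x + 84.01y = 1.176
Solving, x = 8.220 × 10^-3 mol, y = 3.628 × 10^-3 mol
mass of Na2CO3 = 8.220 × 10^-3 × 105.99 = 0.8712 g
% Na2CO3 = 0.8712 / 1.176 × 100 = 74.08 %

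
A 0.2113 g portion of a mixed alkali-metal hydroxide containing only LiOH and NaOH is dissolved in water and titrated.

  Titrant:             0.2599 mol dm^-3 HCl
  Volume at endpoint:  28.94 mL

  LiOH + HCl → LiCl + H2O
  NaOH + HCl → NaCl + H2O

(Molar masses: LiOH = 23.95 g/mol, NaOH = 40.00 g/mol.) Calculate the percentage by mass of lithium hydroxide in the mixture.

n(HCl) = 0.02894 × 0.2599 = 7.522 × 10^-3 mol
Let x = n(LiOH), y = n(NaOH).
Titrant: 1x + 1y = 7.522 × 10^-3;  mass: 23.95x + 40.00y = 0.2113
Solving, x = 5.580 × 10^-3 mol, y = 1.941 × 10^-3 mol
mass of LiOH = 5.580 × 10^-3 × 23.95 = 0.1336 g
% LiOH = 0.1336 / 0.2113 × 100 = 63.25 %

63.25 %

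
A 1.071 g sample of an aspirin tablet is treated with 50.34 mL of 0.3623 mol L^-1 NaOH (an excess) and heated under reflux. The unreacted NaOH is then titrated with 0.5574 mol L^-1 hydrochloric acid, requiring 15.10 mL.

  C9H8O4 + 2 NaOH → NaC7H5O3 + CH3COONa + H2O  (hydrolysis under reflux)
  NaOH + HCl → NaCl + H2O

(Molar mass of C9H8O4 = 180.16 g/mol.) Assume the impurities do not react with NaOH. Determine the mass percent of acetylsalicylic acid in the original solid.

82.61 %

n(NaOH) added = 0.05034 × 0.3623 = 0.01824 mol
n(HCl) used in back-titration = 0.01510 × 0.5574 = 8.417 × 10^-3 mol
n(NaOH) left over = 8.417 × 10^-3 mol (1:1 ratio)
n(NaOH) consumed by analyte = 0.01824 − 8.417 × 10^-3 = 9.821 × 10^-3 mol
From the 1:2 ratio, n(C9H8O4) = 1/2 × 9.821 × 10^-3 = 4.911 × 10^-3 mol
mass of C9H8O4 = 4.911 × 10^-3 × 180.16 = 0.8847 g
% C9H8O4 = 0.8847 / 1.071 × 100 = 82.61 %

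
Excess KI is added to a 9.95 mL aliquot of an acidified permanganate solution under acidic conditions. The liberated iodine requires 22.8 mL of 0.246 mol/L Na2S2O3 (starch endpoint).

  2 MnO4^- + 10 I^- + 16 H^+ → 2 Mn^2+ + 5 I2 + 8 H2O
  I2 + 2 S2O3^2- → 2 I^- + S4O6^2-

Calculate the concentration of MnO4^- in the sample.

0.113 mol/L

n(S2O3^2-) = 0.0228 × 0.246 = 5.61 × 10^-3 mol
n(I2) = n(S2O3^2-)/2 = 2.80 × 10^-3 mol
From the 2:5 ratio, n(MnO4^-) in the aliquot = 2/5 × 2.80 × 10^-3 = 1.12 × 10^-3 mol
[MnO4^-] = 1.12 × 10^-3 / 0.00995 = 0.113 mol/L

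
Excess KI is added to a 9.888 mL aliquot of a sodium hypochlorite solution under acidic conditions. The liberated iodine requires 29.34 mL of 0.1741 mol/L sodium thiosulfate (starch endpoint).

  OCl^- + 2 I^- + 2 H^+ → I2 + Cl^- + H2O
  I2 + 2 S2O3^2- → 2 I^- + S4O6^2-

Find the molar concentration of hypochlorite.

n(S2O3^2-) = 0.02934 × 0.1741 = 5.108 × 10^-3 mol
n(I2) = n(S2O3^2-)/2 = 2.554 × 10^-3 mol
n(OCl^-) in the aliquot = 2.554 × 10^-3 mol (1:1 ratio)
[OCl^-] = 2.554 × 10^-3 / 0.009888 = 0.2583 mol/L

0.2583 mol/L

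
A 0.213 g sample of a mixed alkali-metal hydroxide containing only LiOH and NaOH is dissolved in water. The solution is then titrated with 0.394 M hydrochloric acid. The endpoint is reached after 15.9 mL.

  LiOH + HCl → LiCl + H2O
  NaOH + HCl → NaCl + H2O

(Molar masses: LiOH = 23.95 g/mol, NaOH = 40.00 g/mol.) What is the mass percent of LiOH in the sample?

26.3 %

n(HCl) = 0.0159 × 0.394 = 6.26 × 10^-3 mol
Let x = n(LiOH), y = n(NaOH).
Titrant: 1x + 1y = 6.26 × 10^-3;  mass: 23.95x + 40.00y = 0.213
Solving, x = 2.34 × 10^-3 mol, y = 3.92 × 10^-3 mol
mass of LiOH = 2.34 × 10^-3 × 23.95 = 0.0561 g
% LiOH = 0.0561 / 0.213 × 100 = 26.3 %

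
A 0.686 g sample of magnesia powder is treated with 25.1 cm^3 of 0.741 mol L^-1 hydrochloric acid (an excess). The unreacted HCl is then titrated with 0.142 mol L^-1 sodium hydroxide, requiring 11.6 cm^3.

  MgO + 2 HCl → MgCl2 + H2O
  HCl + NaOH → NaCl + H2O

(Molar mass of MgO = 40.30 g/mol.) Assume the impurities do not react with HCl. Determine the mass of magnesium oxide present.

n(HCl) added = 0.0251 × 0.741 = 0.0186 mol
n(NaOH) used in back-titration = 0.0116 × 0.142 = 1.65 × 10^-3 mol
n(HCl) left over = 1.65 × 10^-3 mol (1:1 ratio)
n(HCl) consumed by analyte = 0.0186 − 1.65 × 10^-3 = 0.0170 mol
From the 1:2 ratio, n(MgO) = 1/2 × 0.0170 = 8.48 × 10^-3 mol
mass of MgO = 8.48 × 10^-3 × 40.30 = 0.342 g

0.342 g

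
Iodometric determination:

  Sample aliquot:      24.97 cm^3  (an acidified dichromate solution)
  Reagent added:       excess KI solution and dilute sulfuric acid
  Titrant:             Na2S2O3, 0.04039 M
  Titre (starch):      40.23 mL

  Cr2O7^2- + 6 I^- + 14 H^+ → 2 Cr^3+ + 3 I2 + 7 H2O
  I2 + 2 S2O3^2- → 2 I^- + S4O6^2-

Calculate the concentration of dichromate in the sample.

n(S2O3^2-) = 0.04023 × 0.04039 = 1.625 × 10^-3 mol
n(I2) = n(S2O3^2-)/2 = 8.124 × 10^-4 mol
From the 1:3 ratio, n(Cr2O7^2-) in the aliquot = 1/3 × 8.124 × 10^-4 = 2.708 × 10^-4 mol
[Cr2O7^2-] = 2.708 × 10^-4 / 0.02497 = 0.01085 mol/L

0.01085 M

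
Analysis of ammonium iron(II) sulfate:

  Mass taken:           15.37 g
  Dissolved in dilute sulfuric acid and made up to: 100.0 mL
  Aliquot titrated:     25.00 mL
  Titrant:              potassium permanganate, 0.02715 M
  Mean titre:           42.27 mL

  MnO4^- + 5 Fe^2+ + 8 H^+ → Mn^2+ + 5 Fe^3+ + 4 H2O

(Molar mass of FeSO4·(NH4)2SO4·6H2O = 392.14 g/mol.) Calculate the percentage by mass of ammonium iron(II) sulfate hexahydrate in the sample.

n(KMnO4) per titration = 0.04227 × 0.02715 = 1.148 × 10^-3 mol
From the 5:1 ratio, n(FeSO4·(NH4)2SO4·6H2O) in each aliquot = 5/1 × 1.148 × 10^-3 = 5.738 × 10^-3 mol
n(FeSO4·(NH4)2SO4·6H2O) in the whole flask = 5.738 × 10^-3 × 100.0/25.00 = 0.02295 mol
mass of FeSO4·(NH4)2SO4·6H2O = 0.02295 × 392.14 = 9.001 g
% FeSO4·(NH4)2SO4·6H2O = 9.001 / 15.37 × 100 = 58.56 %

58.56 %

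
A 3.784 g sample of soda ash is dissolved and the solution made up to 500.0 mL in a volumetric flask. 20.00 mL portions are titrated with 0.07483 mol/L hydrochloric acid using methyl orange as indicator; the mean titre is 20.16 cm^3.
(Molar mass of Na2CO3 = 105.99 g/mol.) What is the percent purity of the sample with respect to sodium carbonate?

Na2CO3 + 2 HCl → 2 NaCl + H2O + CO2
n(HCl) per titration = 0.02016 × 0.07483 = 1.509 × 10^-3 mol
From the 1:2 ratio, n(Na2CO3) in each aliquot = 1/2 × 1.509 × 10^-3 = 7.543 × 10^-4 mol
n(Na2CO3) in the whole flask = 7.543 × 10^-4 × 500.0/20.00 = 0.01886 mol
mass of Na2CO3 = 0.01886 × 105.99 = 1.999 g
% Na2CO3 = 1.999 / 3.784 × 100 = 52.82 %

52.82 %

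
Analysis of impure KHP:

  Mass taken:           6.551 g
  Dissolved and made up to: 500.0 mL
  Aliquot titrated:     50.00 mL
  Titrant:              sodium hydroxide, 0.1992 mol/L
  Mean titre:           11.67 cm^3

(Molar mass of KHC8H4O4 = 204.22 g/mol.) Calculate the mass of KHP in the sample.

KHC8H4O4 + NaOH → KNaC8H4O4 + H2O
n(NaOH) per titration = 0.01167 × 0.1992 = 2.325 × 10^-3 mol
n(KHC8H4O4) in each aliquot = 2.325 × 10^-3 mol (1:1 ratio)
n(KHC8H4O4) in the whole flask = 2.325 × 10^-3 × 500.0/50.00 = 0.02325 mol
mass of KHC8H4O4 = 0.02325 × 204.22 = 4.747 g

4.747 g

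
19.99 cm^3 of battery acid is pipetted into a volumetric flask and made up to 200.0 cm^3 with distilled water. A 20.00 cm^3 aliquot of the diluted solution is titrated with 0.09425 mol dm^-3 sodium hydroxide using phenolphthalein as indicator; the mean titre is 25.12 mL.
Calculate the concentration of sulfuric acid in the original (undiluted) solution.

0.5922 mol/L

H2SO4 + 2 NaOH → Na2SO4 + 2 H2O
n(NaOH) = 0.02512 × 0.09425 = 2.368 × 10^-3 mol
From the 1:2 ratio, n(H2SO4) in the aliquot = 1/2 × 2.368 × 10^-3 = 1.184 × 10^-3 mol
[H2SO4]_dilute = 1.184 × 10^-3 / 0.02000 = 0.05919 mol/L
Dilution factor = 200.0 / 19.99 = 10.01
[H2SO4]_stock = 0.05919 × 10.01 = 0.5922 mol/L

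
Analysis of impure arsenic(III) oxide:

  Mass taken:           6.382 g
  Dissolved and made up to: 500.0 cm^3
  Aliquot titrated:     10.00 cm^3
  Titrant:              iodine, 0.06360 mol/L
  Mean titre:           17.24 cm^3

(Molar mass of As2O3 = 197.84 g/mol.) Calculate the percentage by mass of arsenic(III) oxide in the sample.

84.98 %

As2O3 + 2 I2 + 2 H2O → As2O5 + 4 HI
n(I2) per titration = 0.01724 × 0.06360 = 1.096 × 10^-3 mol
From the 1:2 ratio, n(As2O3) in each aliquot = 1/2 × 1.096 × 10^-3 = 5.482 × 10^-4 mol
n(As2O3) in the whole flask = 5.482 × 10^-4 × 500.0/10.00 = 0.02741 mol
mass of As2O3 = 0.02741 × 197.84 = 5.423 g
% As2O3 = 5.423 / 6.382 × 100 = 84.98 %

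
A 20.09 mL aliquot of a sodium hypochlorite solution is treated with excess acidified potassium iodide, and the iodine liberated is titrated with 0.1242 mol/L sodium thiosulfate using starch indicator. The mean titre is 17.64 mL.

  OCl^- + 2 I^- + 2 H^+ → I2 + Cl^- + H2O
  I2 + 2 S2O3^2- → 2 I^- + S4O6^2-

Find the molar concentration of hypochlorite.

n(S2O3^2-) = 0.01764 × 0.1242 = 2.191 × 10^-3 mol
n(I2) = n(S2O3^2-)/2 = 1.095 × 10^-3 mol
n(OCl^-) in the aliquot = 1.095 × 10^-3 mol (1:1 ratio)
[OCl^-] = 1.095 × 10^-3 / 0.02009 = 0.05453 mol/L

0.05453 mol/L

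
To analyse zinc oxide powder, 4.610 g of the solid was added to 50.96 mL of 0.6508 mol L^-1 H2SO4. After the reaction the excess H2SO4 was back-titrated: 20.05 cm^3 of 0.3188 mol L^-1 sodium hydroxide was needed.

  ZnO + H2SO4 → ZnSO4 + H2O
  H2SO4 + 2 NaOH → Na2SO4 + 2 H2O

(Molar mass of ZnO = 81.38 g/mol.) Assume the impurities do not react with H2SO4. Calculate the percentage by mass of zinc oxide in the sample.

52.90 %

n(H2SO4) added = 0.05096 × 0.6508 = 0.03316 mol
n(NaOH) used in back-titration = 0.02005 × 0.3188 = 6.392 × 10^-3 mol
From the 1:2 ratio, n(H2SO4) left over = 1/2 × 6.392 × 10^-3 = 3.196 × 10^-3 mol
n(H2SO4) consumed by analyte = 0.03316 − 3.196 × 10^-3 = 0.02997 mol
n(ZnO) = 0.02997 mol (1:1 ratio)
mass of ZnO = 0.02997 × 81.38 = 2.439 g
% ZnO = 2.439 / 4.610 × 100 = 52.90 %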